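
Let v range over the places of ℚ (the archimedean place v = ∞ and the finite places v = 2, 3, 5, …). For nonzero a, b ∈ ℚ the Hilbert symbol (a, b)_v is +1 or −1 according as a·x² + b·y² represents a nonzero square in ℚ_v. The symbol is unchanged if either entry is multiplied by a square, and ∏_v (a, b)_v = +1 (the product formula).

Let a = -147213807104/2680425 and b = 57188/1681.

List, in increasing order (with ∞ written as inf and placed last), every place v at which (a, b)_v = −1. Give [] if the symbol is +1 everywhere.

Mod squares: a ≡ -462, b ≡ 17. Check v ∈ {∞, 2, 3, 5, 7, 11, 13, 17, 19, 29, 41}.
v=17: a=17^2·(≡10), b=17^1·(≡1) mod 17; (10|17)=-1, (1|17)=+1; (−1)^{2·1·8}·(-1)^1·(+1)^2 = -1.
v=19: a=19^-2·(≡13), b=19^0·(≡4) mod 19; (13|19)=-1, (4|19)=+1; (−1)^{-2·0·9}·(-1)^0·(+1)^-2 = +1.
v=7: a=7^1·(≡2), b=7^0·(≡5) mod 7; (2|7)=+1, (5|7)=-1; (−1)^{1·0·3}·(+1)^0·(-1)^1 = -1.
v=∞: -462 < 0 and 17 > 0  ⇒  (a,b)_∞ = +1.
v=3: a=3^-3·(≡2), b=3^0·(≡2) mod 3; (2|3)=-1, (2|3)=-1; (−1)^{-3·0·1}·(-1)^0·(-1)^-3 = -1.
v=29: a=29^2·(≡18), b=29^2·(≡19) mod 29; (18|29)=-1, (19|29)=-1; (−1)^{2·2·14}·(-1)^2·(-1)^2 = +1.
v=5: a=5^-2·(≡3), b=5^0·(≡3) mod 5; (3|5)=-1, (3|5)=-1; (−1)^{-2·0·2}·(-1)^0·(-1)^-2 = +1.
v=2: v_2(a)=9, v_2(b)=2; units ≡ 1, 1 (mod 8); ε·ε+αω+βω = 0·0+9·0+2·0 ≡ 0  ⇒  (a,b)_2 = +1.
v=41: a=41^0·(≡27), b=41^-2·(≡34) mod 41; (27|41)=-1, (34|41)=-1; (−1)^{0·-2·20}·(-1)^-2·(-1)^0 = +1.
v=11: a=11^-1·(≡7), b=11^0·(≡6) mod 11; (7|11)=-1, (6|11)=-1; (−1)^{-1·0·5}·(-1)^0·(-1)^-1 = -1.
v=13: a=13^2·(≡8), b=13^0·(≡10) mod 13; (8|13)=-1, (10|13)=+1; (−1)^{2·0·6}·(-1)^0·(+1)^2 = +1.
(-462, 17 / ℚ) ramifies at {3, 7, 11, 17}: a division algebra.

[3, 7, 11, 17]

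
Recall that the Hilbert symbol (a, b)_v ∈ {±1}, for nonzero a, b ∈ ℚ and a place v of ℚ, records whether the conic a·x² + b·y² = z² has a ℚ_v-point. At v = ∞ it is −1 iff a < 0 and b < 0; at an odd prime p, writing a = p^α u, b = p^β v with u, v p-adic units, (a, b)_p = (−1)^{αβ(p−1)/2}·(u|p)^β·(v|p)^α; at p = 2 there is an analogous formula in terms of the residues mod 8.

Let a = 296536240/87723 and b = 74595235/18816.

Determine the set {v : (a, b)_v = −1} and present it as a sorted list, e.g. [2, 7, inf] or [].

[5, 13]

(a, b) ≡ (2145, 4290) mod (ℚ^×)²; places V = {2, 3, 5, 7, 11, 13, 17, 19, 23, ∞}.
(a,b)_13: α=1, u≡9; β=1, v≡5 (mod 13); (9|13)=+1, (5|13)=-1; sign (−1)^0·+1^1·-1^1 = -1.
(a,b)_11: α=1, u≡7; β=1, v≡1 (mod 11); (7|11)=-1, (1|11)=+1; sign (−1)^1·-1^1·+1^1 = +1.
(a,b)_3: α=-5, u≡1; β=-1, v≡2 (mod 3); (1|3)=+1, (2|3)=-1; sign (−1)^1·+1^-1·-1^-5 = +1.
(a,b)_2: α=4, β=-7; u≡1, v≡1 (mod 8); ε(u)ε(v)=0·0, αω(v)=4·0, βω(u)=-7·0; sum ≡ 0  ⇒  +1.
(a,b)_17: α=0, u≡7; β=2, v≡10 (mod 17); (7|17)=-1, (10|17)=-1; sign (−1)^0·-1^2·-1^0 = +1.
(a,b)_19: α=-2, u≡7; β=2, v≡8 (mod 19); (7|19)=+1, (8|19)=-1; sign (−1)^0·+1^2·-1^-2 = +1.
(a,b)_7: α=2, u≡6; β=-2, v≡6 (mod 7); (6|7)=-1, (6|7)=-1; sign (−1)^0·-1^-2·-1^2 = +1.
(a,b)_5: α=1, u≡1; β=1, v≡2 (mod 5); (1|5)=+1, (2|5)=-1; sign (−1)^0·+1^1·-1^1 = -1.
(a,b)_∞: sgn(2145)=+, sgn(4290)=+, so +1.
(a,b)_23: α=2, u≡4; β=0, v≡1 (mod 23); (4|23)=+1, (1|23)=+1; sign (−1)^0·+1^0·+1^2 = +1.
(2145, 4290 / ℚ) ramifies at {5, 13}: a division algebra.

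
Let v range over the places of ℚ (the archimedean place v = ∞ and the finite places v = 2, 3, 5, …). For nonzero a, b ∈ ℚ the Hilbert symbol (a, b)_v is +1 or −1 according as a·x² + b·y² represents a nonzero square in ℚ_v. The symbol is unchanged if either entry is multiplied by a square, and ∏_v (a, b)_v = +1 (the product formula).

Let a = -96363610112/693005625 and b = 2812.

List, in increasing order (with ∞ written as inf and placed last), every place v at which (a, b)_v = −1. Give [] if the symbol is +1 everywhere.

(a, b) ≡ (-62, 703) mod (ℚ^×)²; places V = {2, 3, 5, 7, 11, 13, 19, 31, 37, ∞}.
(a,b)_∞: sgn(-62)=−, sgn(703)=+, so +1.
(a,b)_13: α=-2, u≡4; β=0, v≡4 (mod 13); (4|13)=+1, (4|13)=+1; sign (−1)^0·+1^0·+1^-2 = +1.
(a,b)_3: α=-8, u≡1; β=0, v≡1 (mod 3); (1|3)=+1, (1|3)=+1; sign (−1)^0·+1^0·+1^-8 = +1.
(a,b)_7: α=2, u≡4; β=0, v≡5 (mod 7); (4|7)=+1, (5|7)=-1; sign (−1)^0·+1^0·-1^2 = +1.
(a,b)_5: α=-4, u≡2; β=0, v≡2 (mod 5); (2|5)=-1, (2|5)=-1; sign (−1)^0·-1^0·-1^-4 = +1.
(a,b)_37: α=0, u≡12; β=1, v≡2 (mod 37); (12|37)=+1, (2|37)=-1; sign (−1)^0·+1^1·-1^0 = +1.
(a,b)_2: α=19, β=2; u≡1, v≡7 (mod 8); ε(u)ε(v)=0·1, αω(v)=19·0, βω(u)=2·0; sum ≡ 0  ⇒  +1.
(a,b)_11: α=2, u≡4; β=0, v≡7 (mod 11); (4|11)=+1, (7|11)=-1; sign (−1)^0·+1^0·-1^2 = +1.
(a,b)_19: α=0, u≡18; β=1, v≡15 (mod 19); (18|19)=-1, (15|19)=-1; sign (−1)^0·-1^1·-1^0 = -1.
(a,b)_31: α=1, u≡24; β=0, v≡22 (mod 31); (24|31)=-1, (22|31)=-1; sign (−1)^0·-1^0·-1^1 = -1.
Ram(-62, 703) = {19, 31}; no ℚ_19-point on the conic.

[19, 31]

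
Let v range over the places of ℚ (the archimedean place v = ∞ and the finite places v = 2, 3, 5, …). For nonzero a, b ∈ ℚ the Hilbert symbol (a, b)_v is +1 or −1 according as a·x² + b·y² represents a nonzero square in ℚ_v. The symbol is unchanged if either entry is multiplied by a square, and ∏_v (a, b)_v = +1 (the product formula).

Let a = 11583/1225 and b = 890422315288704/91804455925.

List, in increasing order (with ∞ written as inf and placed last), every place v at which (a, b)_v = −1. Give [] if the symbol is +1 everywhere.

[3, 11, 13, 29]

Mod squares: a ≡ 143, b ≡ 70122. Check v ∈ {∞, 2, 3, 5, 7, 11, 13, 19, 29, 31}.
v=11: a=11^1·(≡2), b=11^2·(≡10) mod 11; (2|11)=-1, (10|11)=-1; (−1)^{1·2·5}·(-1)^2·(-1)^1 = -1.
v=13: a=13^1·(≡11), b=13^-1·(≡9) mod 13; (11|13)=-1, (9|13)=+1; (−1)^{1·-1·6}·(-1)^-1·(+1)^1 = -1.
v=2: v_2(a)=0, v_2(b)=7; units ≡ 7, 5 (mod 8); ε·ε+αω+βω = 1·0+0·1+7·0 ≡ 0  ⇒  (a,b)_2 = +1.
v=29: a=29^0·(≡10), b=29^1·(≡3) mod 29; (10|29)=-1, (3|29)=-1; (−1)^{0·1·14}·(-1)^1·(-1)^0 = -1.
v=31: a=31^0·(≡9), b=31^1·(≡3) mod 31; (9|31)=+1, (3|31)=-1; (−1)^{0·1·15}·(+1)^1·(-1)^0 = +1.
v=3: a=3^4·(≡2), b=3^11·(≡1) mod 3; (2|3)=-1, (1|3)=+1; (−1)^{4·11·1}·(-1)^11·(+1)^4 = -1.
v=7: a=7^-2·(≡3), b=7^-10·(≡3) mod 7; (3|7)=-1, (3|7)=-1; (−1)^{-2·-10·3}·(-1)^-10·(-1)^-2 = +1.
v=19: a=19^0·(≡14), b=19^2·(≡2) mod 19; (14|19)=-1, (2|19)=-1; (−1)^{0·2·9}·(-1)^2·(-1)^0 = +1.
v=5: a=5^-2·(≡2), b=5^-2·(≡2) mod 5; (2|5)=-1, (2|5)=-1; (−1)^{-2·-2·2}·(-1)^-2·(-1)^-2 = +1.
v=∞: 143 > 0 and 70122 > 0  ⇒  (a,b)_∞ = +1.
(143, 70122 / ℚ) ramifies at {3, 11, 13, 29}: a division algebra.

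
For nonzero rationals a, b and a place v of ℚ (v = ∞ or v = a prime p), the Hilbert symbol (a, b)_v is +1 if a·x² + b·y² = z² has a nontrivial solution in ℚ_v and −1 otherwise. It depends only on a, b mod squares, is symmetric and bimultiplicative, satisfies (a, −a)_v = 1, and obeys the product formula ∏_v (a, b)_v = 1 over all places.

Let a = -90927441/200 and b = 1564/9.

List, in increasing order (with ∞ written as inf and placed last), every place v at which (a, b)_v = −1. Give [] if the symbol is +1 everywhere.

(a, b) ≡ (-249458, 391) mod (ℚ^×)²; places V = {2, 3, 5, 11, 17, 23, 29, ∞}.
(a,b)_3: α=6, u≡1; β=-2, v≡1 (mod 3); (1|3)=+1, (1|3)=+1; sign (−1)^0·+1^-2·+1^6 = +1.
(a,b)_11: α=1, u≡3; β=0, v≡10 (mod 11); (3|11)=+1, (10|11)=-1; sign (−1)^0·+1^0·-1^1 = -1.
(a,b)_5: α=-2, u≡3; β=0, v≡1 (mod 5); (3|5)=-1, (1|5)=+1; sign (−1)^0·-1^0·+1^-2 = +1.
(a,b)_17: α=1, u≡12; β=1, v≡14 (mod 17); (12|17)=-1, (14|17)=-1; sign (−1)^0·-1^1·-1^1 = +1.
(a,b)_29: α=1, u≡12; β=0, v≡3 (mod 29); (12|29)=-1, (3|29)=-1; sign (−1)^0·-1^0·-1^1 = -1.
(a,b)_∞: sgn(-249458)=−, sgn(391)=+, so +1.
(a,b)_2: α=-3, β=2; u≡7, v≡7 (mod 8); ε(u)ε(v)=1·1, αω(v)=-3·0, βω(u)=2·0; sum ≡ 1  ⇒  -1.
(a,b)_23: α=1, u≡5; β=1, v≡5 (mod 23); (5|23)=-1, (5|23)=-1; sign (−1)^1·-1^1·-1^1 = -1.
Ram(-249458, 391) = {2, 11, 23, 29}; no ℚ_2-point on the conic.

[2, 11, 23, 29]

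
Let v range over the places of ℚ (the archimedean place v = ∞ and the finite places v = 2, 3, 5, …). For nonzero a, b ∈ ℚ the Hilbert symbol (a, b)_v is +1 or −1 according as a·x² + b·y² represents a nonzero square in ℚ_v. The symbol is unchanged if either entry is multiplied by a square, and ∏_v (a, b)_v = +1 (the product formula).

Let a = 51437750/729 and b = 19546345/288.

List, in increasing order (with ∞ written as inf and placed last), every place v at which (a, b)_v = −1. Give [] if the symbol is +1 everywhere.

(a, b) ≡ (41990, 2210) mod (ℚ^×)²; places V = {2, 3, 5, 7, 13, 17, 19, ∞}.
(a,b)_5: α=3, u≡3; β=1, v≡3 (mod 5); (3|5)=-1, (3|5)=-1; sign (−1)^0·-1^1·-1^3 = +1.
(a,b)_∞: sgn(41990)=+, sgn(2210)=+, so +1.
(a,b)_19: α=1, u≡5; β=2, v≡11 (mod 19); (5|19)=+1, (11|19)=+1; sign (−1)^0·+1^2·+1^1 = +1.
(a,b)_2: α=1, β=-5; u≡3, v≡1 (mod 8); ε(u)ε(v)=1·0, αω(v)=1·0, βω(u)=-5·1; sum ≡ 1  ⇒  -1.
(a,b)_7: α=2, u≡2; β=2, v≡3 (mod 7); (2|7)=+1, (3|7)=-1; sign (−1)^0·+1^2·-1^2 = +1.
(a,b)_13: α=1, u≡5; β=1, v≡12 (mod 13); (5|13)=-1, (12|13)=+1; sign (−1)^0·-1^1·+1^1 = -1.
(a,b)_3: α=-6, u≡2; β=-2, v≡2 (mod 3); (2|3)=-1, (2|3)=-1; sign (−1)^0·-1^-2·-1^-6 = +1.
(a,b)_17: α=1, u≡6; β=1, v≡10 (mod 17); (6|17)=-1, (10|17)=-1; sign (−1)^0·-1^1·-1^1 = +1.
|Ram(41990, 2210)| = 2, even; anisotropic at {2, 13}.

[2, 13]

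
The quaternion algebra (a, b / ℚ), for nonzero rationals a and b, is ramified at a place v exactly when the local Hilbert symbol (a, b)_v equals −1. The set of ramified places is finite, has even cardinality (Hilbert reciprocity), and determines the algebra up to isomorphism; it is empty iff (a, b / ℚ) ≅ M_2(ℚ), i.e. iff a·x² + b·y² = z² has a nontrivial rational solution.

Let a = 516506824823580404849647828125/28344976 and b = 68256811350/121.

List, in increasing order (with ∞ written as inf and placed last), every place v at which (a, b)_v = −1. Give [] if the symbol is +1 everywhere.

Mod squares: a ≡ 442221, b ≡ 6191094. Check v ∈ {∞, 2, 3, 5, 7, 11, 13, 17, 19, 23, 29}.
v=29: a=29^3·(≡13), b=29^1·(≡17) mod 29; (13|29)=+1, (17|29)=-1; (−1)^{3·1·14}·(+1)^1·(-1)^3 = -1.
v=11: a=11^-6·(≡6), b=11^-2·(≡2) mod 11; (6|11)=-1, (2|11)=-1; (−1)^{-6·-2·5}·(-1)^-2·(-1)^-6 = +1.
v=5: a=5^6·(≡1), b=5^2·(≡4) mod 5; (1|5)=+1, (4|5)=+1; (−1)^{6·2·2}·(+1)^2·(+1)^6 = +1.
v=3: a=3^5·(≡2), b=3^3·(≡1) mod 3; (2|3)=-1, (1|3)=+1; (−1)^{5·3·1}·(-1)^3·(+1)^5 = +1.
v=19: a=19^2·(≡14), b=19^0·(≡17) mod 19; (14|19)=-1, (17|19)=+1; (−1)^{2·0·9}·(-1)^0·(+1)^2 = +1.
v=13: a=13^3·(≡9), b=13^1·(≡12) mod 13; (9|13)=+1, (12|13)=+1; (−1)^{3·1·6}·(+1)^1·(+1)^3 = +1.
v=23: a=23^3·(≡14), b=23^1·(≡12) mod 23; (14|23)=-1, (12|23)=+1; (−1)^{3·1·11}·(-1)^1·(+1)^3 = +1.
v=2: v_2(a)=-4, v_2(b)=1; units ≡ 5, 3 (mod 8); ε·ε+αω+βω = 0·1+-4·1+1·1 ≡ 1  ⇒  (a,b)_2 = -1.
v=17: a=17^3·(≡6), b=17^1·(≡2) mod 17; (6|17)=-1, (2|17)=+1; (−1)^{3·1·8}·(-1)^1·(+1)^3 = -1.
v=7: a=7^6·(≡3), b=7^3·(≡3) mod 7; (3|7)=-1, (3|7)=-1; (−1)^{6·3·3}·(-1)^3·(-1)^6 = -1.
v=∞: 442221 > 0 and 6191094 > 0  ⇒  (a,b)_∞ = +1.
Ram(442221, 6191094) = {2, 7, 17, 29}; no ℚ_2-point on the conic.

[2, 7, 17, 29]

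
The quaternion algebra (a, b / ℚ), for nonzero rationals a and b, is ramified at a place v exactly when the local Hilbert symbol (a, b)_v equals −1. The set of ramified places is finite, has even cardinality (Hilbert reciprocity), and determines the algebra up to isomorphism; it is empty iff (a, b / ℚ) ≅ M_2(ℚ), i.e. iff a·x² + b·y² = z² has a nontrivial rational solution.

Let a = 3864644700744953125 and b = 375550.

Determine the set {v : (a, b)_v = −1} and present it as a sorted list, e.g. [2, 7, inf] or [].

Mod squares: a ≡ 4384237, b ≡ 15022. Check v ∈ {∞, 2, 5, 7, 11, 13, 23, 29, 31, 37, 43}.
v=5: a=5^6·(≡2), b=5^2·(≡2) mod 5; (2|5)=-1, (2|5)=-1; (−1)^{6·2·2}·(-1)^2·(-1)^6 = +1.
v=13: a=13^1·(≡12), b=13^0·(≡6) mod 13; (12|13)=+1, (6|13)=-1; (−1)^{1·0·6}·(+1)^0·(-1)^1 = -1.
v=2: v_2(a)=0, v_2(b)=1; units ≡ 5, 7 (mod 8); ε·ε+αω+βω = 0·1+0·0+1·1 ≡ 1  ⇒  (a,b)_2 = -1.
v=11: a=11^1·(≡3), b=11^0·(≡10) mod 11; (3|11)=+1, (10|11)=-1; (−1)^{1·0·5}·(+1)^0·(-1)^1 = -1.
v=29: a=29^2·(≡27), b=29^1·(≡16) mod 29; (27|29)=-1, (16|29)=+1; (−1)^{2·1·14}·(-1)^1·(+1)^2 = -1.
v=31: a=31^1·(≡2), b=31^0·(≡16) mod 31; (2|31)=+1, (16|31)=+1; (−1)^{1·0·15}·(+1)^0·(+1)^1 = +1.
v=37: a=37^2·(≡26), b=37^1·(≡12) mod 37; (26|37)=+1, (12|37)=+1; (−1)^{2·1·18}·(+1)^1·(+1)^2 = +1.
v=43: a=43^1·(≡25), b=43^0·(≡31) mod 43; (25|43)=+1, (31|43)=+1; (−1)^{1·0·21}·(+1)^0·(+1)^1 = +1.
v=7: a=7^2·(≡2), b=7^1·(≡2) mod 7; (2|7)=+1, (2|7)=+1; (−1)^{2·1·3}·(+1)^1·(+1)^2 = +1.
v=∞: 4384237 > 0 and 15022 > 0  ⇒  (a,b)_∞ = +1.
v=23: a=23^1·(≡2), b=23^0·(≡6) mod 23; (2|23)=+1, (6|23)=+1; (−1)^{1·0·11}·(+1)^0·(+1)^1 = +1.
(4384237, 15022 / ℚ) ramifies at {2, 11, 13, 29}: a division algebra.

[2, 11, 13, 29]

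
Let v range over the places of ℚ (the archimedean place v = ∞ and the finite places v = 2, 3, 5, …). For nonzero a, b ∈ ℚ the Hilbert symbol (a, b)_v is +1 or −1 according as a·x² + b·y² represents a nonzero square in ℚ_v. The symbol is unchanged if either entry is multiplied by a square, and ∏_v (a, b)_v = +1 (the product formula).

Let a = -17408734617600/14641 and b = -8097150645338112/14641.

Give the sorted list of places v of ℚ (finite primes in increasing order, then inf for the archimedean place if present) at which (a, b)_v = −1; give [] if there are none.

Mod squares: a ≡ -646, b ≡ -2. Check v ∈ {∞, 2, 3, 5, 11, 17, 19}.
v=19: a=19^3·(≡16), b=19^4·(≡17) mod 19; (16|19)=+1, (17|19)=+1; (−1)^{3·4·9}·(+1)^4·(+1)^3 = +1.
v=2: v_2(a)=13, v_2(b)=15; units ≡ 5, 7 (mod 8); ε·ε+αω+βω = 0·1+13·0+15·1 ≡ 1  ⇒  (a,b)_2 = -1.
v=5: a=5^2·(≡1), b=5^0·(≡3) mod 5; (1|5)=+1, (3|5)=-1; (−1)^{2·0·2}·(+1)^0·(-1)^2 = +1.
v=11: a=11^-4·(≡4), b=11^-4·(≡5) mod 11; (4|11)=+1, (5|11)=+1; (−1)^{-4·-4·5}·(+1)^-4·(+1)^-4 = +1.
v=17: a=17^1·(≡4), b=17^2·(≡2) mod 17; (4|17)=+1, (2|17)=+1; (−1)^{1·2·8}·(+1)^2·(+1)^1 = +1.
v=∞: -646 < 0 and -2 < 0  ⇒  (a,b)_∞ = -1.
v=3: a=3^6·(≡2), b=3^8·(≡1) mod 3; (2|3)=-1, (1|3)=+1; (−1)^{6·8·1}·(-1)^8·(+1)^6 = +1.
|Ram(-646, -2)| = 2, even; anisotropic at {2, ∞}.

[2, inf]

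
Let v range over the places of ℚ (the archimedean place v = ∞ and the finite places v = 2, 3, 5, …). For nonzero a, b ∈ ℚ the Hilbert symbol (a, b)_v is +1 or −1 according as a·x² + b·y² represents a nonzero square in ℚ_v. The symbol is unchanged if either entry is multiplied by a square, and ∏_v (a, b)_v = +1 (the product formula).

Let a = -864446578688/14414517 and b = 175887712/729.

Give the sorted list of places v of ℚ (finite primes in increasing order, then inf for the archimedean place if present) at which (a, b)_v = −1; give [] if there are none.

[2, 23]

(a, b) ≡ (-874874, 38038) mod (ℚ^×)²; places V = {2, 3, 7, 11, 13, 17, 19, 23, ∞}.
(a,b)_2: α=19, β=5; u≡3, v≡3 (mod 8); ε(u)ε(v)=1·1, αω(v)=19·1, βω(u)=5·1; sum ≡ 1  ⇒  -1.
(a,b)_17: α=0, u≡10; β=2, v≡13 (mod 17); (10|17)=-1, (13|17)=+1; sign (−1)^0·-1^2·+1^0 = +1.
(a,b)_11: α=1, u≡2; β=1, v≡9 (mod 11); (2|11)=-1, (9|11)=+1; sign (−1)^1·-1^1·+1^1 = +1.
(a,b)_∞: sgn(-874874)=−, sgn(38038)=+, so +1.
(a,b)_13: α=-3, u≡1; β=1, v≡9 (mod 13); (1|13)=+1, (9|13)=+1; sign (−1)^0·+1^1·+1^-3 = +1.
(a,b)_7: α=3, u≡5; β=1, v≡1 (mod 7); (5|7)=-1, (1|7)=+1; sign (−1)^1·-1^1·+1^3 = +1.
(a,b)_19: α=1, u≡3; β=1, v≡7 (mod 19); (3|19)=-1, (7|19)=+1; sign (−1)^1·-1^1·+1^1 = +1.
(a,b)_23: α=1, u≡4; β=0, v≡17 (mod 23); (4|23)=+1, (17|23)=-1; sign (−1)^0·+1^0·-1^1 = -1.
(a,b)_3: α=-8, u≡1; β=-6, v≡1 (mod 3); (1|3)=+1, (1|3)=+1; sign (−1)^0·+1^-6·+1^-8 = +1.
(-874874, 38038 / ℚ) ramifies at {2, 23}: a division algebra.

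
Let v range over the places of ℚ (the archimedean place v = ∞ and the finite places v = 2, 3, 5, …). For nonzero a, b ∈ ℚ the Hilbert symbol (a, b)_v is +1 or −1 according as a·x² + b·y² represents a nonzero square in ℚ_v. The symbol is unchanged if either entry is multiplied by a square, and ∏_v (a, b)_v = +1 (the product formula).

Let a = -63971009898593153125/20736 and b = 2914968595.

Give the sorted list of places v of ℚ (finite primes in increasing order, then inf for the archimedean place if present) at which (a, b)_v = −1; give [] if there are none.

Mod squares: a ≡ -205, b ≡ 59489155. Check v ∈ {∞, 2, 3, 5, 7, 11, 23, 31, 37, 41}.
v=31: a=31^2·(≡26), b=31^1·(≡30) mod 31; (26|31)=-1, (30|31)=-1; (−1)^{2·1·15}·(-1)^1·(-1)^2 = -1.
v=37: a=37^2·(≡8), b=37^1·(≡19) mod 37; (8|37)=-1, (19|37)=-1; (−1)^{2·1·18}·(-1)^1·(-1)^2 = -1.
v=3: a=3^-4·(≡2), b=3^0·(≡1) mod 3; (2|3)=-1, (1|3)=+1; (−1)^{-4·0·1}·(-1)^0·(+1)^-4 = +1.
v=∞: -205 < 0 and 59489155 > 0  ⇒  (a,b)_∞ = +1.
v=11: a=11^4·(≡3), b=11^1·(≡6) mod 11; (3|11)=+1, (6|11)=-1; (−1)^{4·1·5}·(+1)^1·(-1)^4 = +1.
v=5: a=5^5·(≡1), b=5^1·(≡4) mod 5; (1|5)=+1, (4|5)=+1; (−1)^{5·1·2}·(+1)^1·(+1)^5 = +1.
v=2: v_2(a)=-8, v_2(b)=0; units ≡ 3, 3 (mod 8); ε·ε+αω+βω = 1·1+-8·1+0·1 ≡ 1  ⇒  (a,b)_2 = -1.
v=23: a=23^2·(≡9), b=23^1·(≡14) mod 23; (9|23)=+1, (14|23)=-1; (−1)^{2·1·11}·(+1)^1·(-1)^2 = +1.
v=7: a=7^2·(≡3), b=7^2·(≡5) mod 7; (3|7)=-1, (5|7)=-1; (−1)^{2·2·3}·(-1)^2·(-1)^2 = +1.
v=41: a=41^1·(≡16), b=41^1·(≡7) mod 41; (16|41)=+1, (7|41)=-1; (−1)^{1·1·20}·(+1)^1·(-1)^1 = -1.
(-205, 59489155 / ℚ) ramifies at {2, 31, 37, 41}: a division algebra.

[2, 31, 37, 41]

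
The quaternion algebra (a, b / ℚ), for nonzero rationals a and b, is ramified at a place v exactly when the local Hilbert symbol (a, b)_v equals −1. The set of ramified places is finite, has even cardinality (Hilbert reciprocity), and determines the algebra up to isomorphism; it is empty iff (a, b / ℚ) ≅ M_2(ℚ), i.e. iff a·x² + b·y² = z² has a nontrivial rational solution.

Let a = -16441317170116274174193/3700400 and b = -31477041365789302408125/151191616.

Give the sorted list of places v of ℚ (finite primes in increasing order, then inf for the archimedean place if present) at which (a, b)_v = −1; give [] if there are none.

Mod squares: a ≡ -24123, b ≡ -1069453. Check v ∈ {∞, 2, 3, 5, 7, 11, 13, 17, 19, 29, 43, 53}.
v=53: a=53^0·(≡41), b=53^-2·(≡51) mod 53; (41|53)=-1, (51|53)=-1; (−1)^{0·-2·26}·(-1)^-2·(-1)^0 = +1.
v=17: a=17^1·(≡8), b=17^1·(≡9) mod 17; (8|17)=+1, (9|17)=+1; (−1)^{1·1·8}·(+1)^1·(+1)^1 = +1.
v=11: a=11^-1·(≡2), b=11^1·(≡7) mod 11; (2|11)=-1, (7|11)=-1; (−1)^{-1·1·5}·(-1)^1·(-1)^-1 = -1.
v=19: a=19^4·(≡17), b=19^3·(≡14) mod 19; (17|19)=+1, (14|19)=-1; (−1)^{4·3·9}·(+1)^3·(-1)^4 = +1.
v=5: a=5^-2·(≡2), b=5^4·(≡2) mod 5; (2|5)=-1, (2|5)=-1; (−1)^{-2·4·2}·(-1)^4·(-1)^-2 = +1.
v=7: a=7^8·(≡3), b=7^7·(≡3) mod 7; (3|7)=-1, (3|7)=-1; (−1)^{8·7·3}·(-1)^7·(-1)^8 = -1.
v=∞: -24123 < 0 and -1069453 < 0  ⇒  (a,b)_∞ = -1.
v=13: a=13^2·(≡6), b=13^2·(≡11) mod 13; (6|13)=-1, (11|13)=-1; (−1)^{2·2·6}·(-1)^2·(-1)^2 = +1.
v=2: v_2(a)=-4, v_2(b)=-6; units ≡ 5, 3 (mod 8); ε·ε+αω+βω = 0·1+-4·1+-6·1 ≡ 0  ⇒  (a,b)_2 = +1.
v=29: a=29^-2·(≡4), b=29^-2·(≡13) mod 29; (4|29)=+1, (13|29)=+1; (−1)^{-2·-2·14}·(+1)^-2·(+1)^-2 = +1.
v=3: a=3^11·(≡2), b=3^8·(≡2) mod 3; (2|3)=-1, (2|3)=-1; (−1)^{11·8·1}·(-1)^8·(-1)^11 = -1.
v=43: a=43^1·(≡10), b=43^1·(≡28) mod 43; (10|43)=+1, (28|43)=-1; (−1)^{1·1·21}·(+1)^1·(-1)^1 = +1.
|Ram(-24123, -1069453)| = 4, even; anisotropic at {3, 7, 11, ∞}.

[3, 7, 11, inf]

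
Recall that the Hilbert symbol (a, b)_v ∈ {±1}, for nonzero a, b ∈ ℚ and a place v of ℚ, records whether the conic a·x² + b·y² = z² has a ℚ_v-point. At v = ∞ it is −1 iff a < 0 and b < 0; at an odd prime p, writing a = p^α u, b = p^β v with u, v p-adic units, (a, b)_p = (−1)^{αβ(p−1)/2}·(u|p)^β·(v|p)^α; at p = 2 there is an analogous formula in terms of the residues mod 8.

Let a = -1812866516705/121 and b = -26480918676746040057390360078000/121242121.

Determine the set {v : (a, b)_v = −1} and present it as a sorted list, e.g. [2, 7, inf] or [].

[47, inf]

Mod squares: a ≡ -5021790905, b ≡ -155. Check v ∈ {∞, 2, 3, 5, 7, 11, 13, 17, 19, 23, 31, 41, 43, 47}.
v=43: a=43^1·(≡38), b=43^2·(≡35) mod 43; (38|43)=+1, (35|43)=+1; (−1)^{1·2·21}·(+1)^2·(+1)^1 = +1.
v=∞: -5021790905 < 0 and -155 < 0  ⇒  (a,b)_∞ = -1.
v=7: a=7^0·(≡4), b=7^-2·(≡3) mod 7; (4|7)=+1, (3|7)=-1; (−1)^{0·-2·3}·(+1)^-2·(-1)^0 = +1.
v=23: a=23^1·(≡9), b=23^2·(≡12) mod 23; (9|23)=+1, (12|23)=+1; (−1)^{1·2·11}·(+1)^2·(+1)^1 = +1.
v=41: a=41^1·(≡33), b=41^2·(≡8) mod 41; (33|41)=+1, (8|41)=+1; (−1)^{1·2·20}·(+1)^2·(+1)^1 = +1.
v=17: a=17^1·(≡13), b=17^2·(≡15) mod 17; (13|17)=+1, (15|17)=+1; (−1)^{1·2·8}·(+1)^2·(+1)^1 = +1.
v=19: a=19^2·(≡15), b=19^6·(≡5) mod 19; (15|19)=-1, (5|19)=+1; (−1)^{2·6·9}·(-1)^6·(+1)^2 = +1.
v=13: a=13^0·(≡4), b=13^-2·(≡3) mod 13; (4|13)=+1, (3|13)=+1; (−1)^{0·-2·6}·(+1)^-2·(+1)^0 = +1.
v=11: a=11^-2·(≡9), b=11^-4·(≡7) mod 11; (9|11)=+1, (7|11)=-1; (−1)^{-2·-4·5}·(+1)^-4·(-1)^-2 = +1.
v=3: a=3^0·(≡1), b=3^2·(≡1) mod 3; (1|3)=+1, (1|3)=+1; (−1)^{0·2·1}·(+1)^2·(+1)^0 = +1.
v=2: v_2(a)=0, v_2(b)=4; units ≡ 7, 5 (mod 8); ε·ε+αω+βω = 1·0+0·1+4·0 ≡ 0  ⇒  (a,b)_2 = +1.
v=31: a=31^1·(≡25), b=31^3·(≡11) mod 31; (25|31)=+1, (11|31)=-1; (−1)^{1·3·15}·(+1)^3·(-1)^1 = +1.
v=47: a=47^1·(≡27), b=47^2·(≡35) mod 47; (27|47)=+1, (35|47)=-1; (−1)^{1·2·23}·(+1)^2·(-1)^1 = -1.
v=5: a=5^1·(≡4), b=5^3·(≡1) mod 5; (4|5)=+1, (1|5)=+1; (−1)^{1·3·2}·(+1)^3·(+1)^1 = +1.
|Ram(-5021790905, -155)| = 2, even; anisotropic at {47, ∞}.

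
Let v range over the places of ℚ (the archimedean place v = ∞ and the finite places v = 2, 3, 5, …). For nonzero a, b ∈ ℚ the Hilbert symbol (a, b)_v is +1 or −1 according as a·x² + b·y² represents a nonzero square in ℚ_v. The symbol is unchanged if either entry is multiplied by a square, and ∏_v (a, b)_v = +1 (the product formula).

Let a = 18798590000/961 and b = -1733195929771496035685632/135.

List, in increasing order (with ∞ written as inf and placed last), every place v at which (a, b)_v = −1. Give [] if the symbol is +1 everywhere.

Mod squares: a ≡ 851, b ≡ -149184555. Check v ∈ {∞, 2, 3, 5, 13, 23, 29, 31, 37, 43, 47}.
v=2: v_2(a)=4, v_2(b)=8; units ≡ 3, 5 (mod 8); ε·ε+αω+βω = 1·0+4·1+8·1 ≡ 0  ⇒  (a,b)_2 = +1.
v=43: a=43^0·(≡19), b=43^2·(≡34) mod 43; (19|43)=-1, (34|43)=-1; (−1)^{0·2·21}·(-1)^2·(-1)^0 = +1.
v=29: a=29^0·(≡10), b=29^1·(≡2) mod 29; (10|29)=-1, (2|29)=-1; (−1)^{0·1·14}·(-1)^1·(-1)^0 = -1.
v=31: a=31^-2·(≡1), b=31^3·(≡9) mod 31; (1|31)=+1, (9|31)=+1; (−1)^{-2·3·15}·(+1)^3·(+1)^-2 = +1.
v=5: a=5^4·(≡4), b=5^-1·(≡4) mod 5; (4|5)=+1, (4|5)=+1; (−1)^{4·-1·2}·(+1)^-1·(+1)^4 = +1.
v=47: a=47^2·(≡22), b=47^0·(≡17) mod 47; (22|47)=-1, (17|47)=+1; (−1)^{2·0·23}·(-1)^0·(+1)^2 = +1.
v=23: a=23^1·(≡14), b=23^5·(≡21) mod 23; (14|23)=-1, (21|23)=-1; (−1)^{1·5·11}·(-1)^5·(-1)^1 = -1.
v=13: a=13^0·(≡5), b=13^1·(≡8) mod 13; (5|13)=-1, (8|13)=-1; (−1)^{0·1·6}·(-1)^1·(-1)^0 = -1.
v=3: a=3^0·(≡2), b=3^-3·(≡1) mod 3; (2|3)=-1, (1|3)=+1; (−1)^{0·-3·1}·(-1)^-3·(+1)^0 = -1.
v=37: a=37^1·(≡14), b=37^3·(≡32) mod 37; (14|37)=-1, (32|37)=-1; (−1)^{1·3·18}·(-1)^3·(-1)^1 = +1.
v=∞: 851 > 0 and -149184555 < 0  ⇒  (a,b)_∞ = +1.
Ram(851, -149184555) = {3, 13, 23, 29}; no ℚ_3-point on the conic.

[3, 13, 23, 29]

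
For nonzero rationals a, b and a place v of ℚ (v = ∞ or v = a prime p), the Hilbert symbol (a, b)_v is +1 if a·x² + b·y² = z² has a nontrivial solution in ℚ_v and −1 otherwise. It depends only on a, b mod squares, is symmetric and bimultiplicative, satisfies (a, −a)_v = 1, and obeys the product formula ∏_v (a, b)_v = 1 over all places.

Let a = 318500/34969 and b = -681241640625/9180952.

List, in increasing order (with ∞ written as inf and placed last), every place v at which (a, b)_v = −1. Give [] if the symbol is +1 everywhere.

(a, b) ≡ (65, -1430) mod (ℚ^×)²; places V = {2, 3, 5, 7, 11, 13, 17, 19, ∞}.
(a,b)_11: α=-2, u≡2; β=-1, v≡10 (mod 11); (2|11)=-1, (10|11)=-1; sign (−1)^0·-1^-1·-1^-2 = -1.
(a,b)_7: α=2, u≡1; β=2, v≡5 (mod 7); (1|7)=+1, (5|7)=-1; sign (−1)^0·+1^2·-1^2 = +1.
(a,b)_17: α=-2, u≡11; β=-2, v≡13 (mod 17); (11|17)=-1, (13|17)=+1; sign (−1)^0·-1^-2·+1^-2 = +1.
(a,b)_2: α=2, β=-3; u≡1, v≡5 (mod 8); ε(u)ε(v)=0·0, αω(v)=2·1, βω(u)=-3·0; sum ≡ 0  ⇒  +1.
(a,b)_5: α=3, u≡2; β=7, v≡1 (mod 5); (2|5)=-1, (1|5)=+1; sign (−1)^0·-1^7·+1^3 = -1.
(a,b)_13: α=1, u≡5; β=3, v≡7 (mod 13); (5|13)=-1, (7|13)=-1; sign (−1)^0·-1^3·-1^1 = +1.
(a,b)_19: α=0, u≡13; β=-2, v≡8 (mod 19); (13|19)=-1, (8|19)=-1; sign (−1)^0·-1^-2·-1^0 = +1.
(a,b)_3: α=0, u≡2; β=4, v≡1 (mod 3); (2|3)=-1, (1|3)=+1; sign (−1)^0·-1^4·+1^0 = +1.
(a,b)_∞: sgn(65)=+, sgn(-1430)=−, so +1.
Ram(65, -1430) = {5, 11}; no ℚ_5-point on the conic.

[5, 11]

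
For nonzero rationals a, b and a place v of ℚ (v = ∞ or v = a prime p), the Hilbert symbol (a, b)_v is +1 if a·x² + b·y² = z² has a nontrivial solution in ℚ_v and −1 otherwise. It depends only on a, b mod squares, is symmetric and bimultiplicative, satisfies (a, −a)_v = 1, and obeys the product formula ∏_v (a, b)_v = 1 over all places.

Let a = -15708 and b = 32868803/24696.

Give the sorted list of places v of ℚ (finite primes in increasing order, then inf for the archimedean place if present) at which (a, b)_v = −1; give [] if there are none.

Mod squares: a ≡ -3927, b ≡ 4522. Check v ∈ {∞, 2, 3, 7, 11, 17, 19, 29}.
v=7: a=7^1·(≡3), b=7^-3·(≡1) mod 7; (3|7)=-1, (1|7)=+1; (−1)^{1·-3·3}·(-1)^-3·(+1)^1 = +1.
v=2: v_2(a)=2, v_2(b)=-3; units ≡ 1, 5 (mod 8); ε·ε+αω+βω = 0·0+2·1+-3·0 ≡ 0  ⇒  (a,b)_2 = +1.
v=29: a=29^0·(≡10), b=29^2·(≡8) mod 29; (10|29)=-1, (8|29)=-1; (−1)^{0·2·14}·(-1)^2·(-1)^0 = +1.
v=19: a=19^0·(≡5), b=19^1·(≡8) mod 19; (5|19)=+1, (8|19)=-1; (−1)^{0·1·9}·(+1)^1·(-1)^0 = +1.
v=3: a=3^1·(≡2), b=3^-2·(≡1) mod 3; (2|3)=-1, (1|3)=+1; (−1)^{1·-2·1}·(-1)^-2·(+1)^1 = +1.
v=17: a=17^1·(≡11), b=17^1·(≡14) mod 17; (11|17)=-1, (14|17)=-1; (−1)^{1·1·8}·(-1)^1·(-1)^1 = +1.
v=∞: -3927 < 0 and 4522 > 0  ⇒  (a,b)_∞ = +1.
v=11: a=11^1·(≡2), b=11^2·(≡9) mod 11; (2|11)=-1, (9|11)=+1; (−1)^{1·2·5}·(-1)^2·(+1)^1 = +1.
Ram(a, b) = ∅: the form -3927·x² + 4522·y² − z² is isotropic over every ℚ_v, so by Hasse–Minkowski it is isotropic over ℚ.

[]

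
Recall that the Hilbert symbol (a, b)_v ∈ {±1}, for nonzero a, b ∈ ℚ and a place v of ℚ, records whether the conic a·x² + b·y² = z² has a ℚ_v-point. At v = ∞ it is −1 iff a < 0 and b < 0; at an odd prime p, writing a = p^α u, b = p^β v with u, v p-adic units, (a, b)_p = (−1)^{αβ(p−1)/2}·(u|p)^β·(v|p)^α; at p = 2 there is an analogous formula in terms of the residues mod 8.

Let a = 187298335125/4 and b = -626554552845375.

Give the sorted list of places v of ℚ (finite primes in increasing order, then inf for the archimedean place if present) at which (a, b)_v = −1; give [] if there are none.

[5, 7, 17, 23]

(a, b) ≡ (5, -150535) mod (ℚ^×)²; places V = {2, 3, 5, 7, 11, 17, 23, ∞}.
(a,b)_23: α=2, u≡17; β=3, v≡10 (mod 23); (17|23)=-1, (10|23)=-1; sign (−1)^0·-1^3·-1^2 = -1.
(a,b)_11: α=2, u≡1; β=3, v≡7 (mod 11); (1|11)=+1, (7|11)=-1; sign (−1)^0·+1^3·-1^2 = +1.
(a,b)_3: α=4, u≡2; β=2, v≡2 (mod 3); (2|3)=-1, (2|3)=-1; sign (−1)^0·-1^2·-1^4 = +1.
(a,b)_7: α=0, u≡5; β=1, v≡5 (mod 7); (5|7)=-1, (5|7)=-1; sign (−1)^0·-1^1·-1^0 = -1.
(a,b)_17: α=2, u≡10; β=3, v≡15 (mod 17); (10|17)=-1, (15|17)=+1; sign (−1)^0·-1^3·+1^2 = -1.
(a,b)_∞: sgn(5)=+, sgn(-150535)=−, so +1.
(a,b)_2: α=-2, β=0; u≡5, v≡1 (mod 8); ε(u)ε(v)=0·0, αω(v)=-2·0, βω(u)=0·1; sum ≡ 0  ⇒  +1.
(a,b)_5: α=3, u≡4; β=3, v≡2 (mod 5); (4|5)=+1, (2|5)=-1; sign (−1)^0·+1^3·-1^3 = -1.
(5, -150535 / ℚ) ramifies at {5, 7, 17, 23}: a division algebra.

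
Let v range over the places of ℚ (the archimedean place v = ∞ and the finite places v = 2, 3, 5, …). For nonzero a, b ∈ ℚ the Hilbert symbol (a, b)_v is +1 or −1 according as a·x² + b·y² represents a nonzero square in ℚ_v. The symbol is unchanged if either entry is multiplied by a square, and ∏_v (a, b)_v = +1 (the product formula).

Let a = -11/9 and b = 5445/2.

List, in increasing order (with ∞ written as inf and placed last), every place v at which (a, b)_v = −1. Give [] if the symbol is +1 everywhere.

(a, b) ≡ (-11, 10) mod (ℚ^×)²; places V = {2, 3, 5, 11, ∞}.
(a,b)_∞: sgn(-11)=−, sgn(10)=+, so +1.
(a,b)_2: α=0, β=-1; u≡5, v≡5 (mod 8); ε(u)ε(v)=0·0, αω(v)=0·1, βω(u)=-1·1; sum ≡ 1  ⇒  -1.
(a,b)_11: α=1, u≡6; β=2, v≡6 (mod 11); (6|11)=-1, (6|11)=-1; sign (−1)^0·-1^2·-1^1 = -1.
(a,b)_5: α=0, u≡1; β=1, v≡2 (mod 5); (1|5)=+1, (2|5)=-1; sign (−1)^0·+1^1·-1^0 = +1.
(a,b)_3: α=-2, u≡1; β=2, v≡1 (mod 3); (1|3)=+1, (1|3)=+1; sign (−1)^0·+1^2·+1^-2 = +1.
|Ram(-11, 10)| = 2, even; anisotropic at {2, 11}.

[2, 11]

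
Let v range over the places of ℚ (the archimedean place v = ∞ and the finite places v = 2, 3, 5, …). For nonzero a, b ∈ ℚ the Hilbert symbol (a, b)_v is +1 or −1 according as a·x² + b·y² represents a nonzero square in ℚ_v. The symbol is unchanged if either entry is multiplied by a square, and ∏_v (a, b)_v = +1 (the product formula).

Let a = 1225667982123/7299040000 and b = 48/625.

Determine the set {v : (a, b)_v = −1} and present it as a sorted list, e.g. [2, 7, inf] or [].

(a, b) ≡ (817, 3) mod (ℚ^×)²; places V = {2, 3, 5, 7, 13, 19, 37, 43, ∞}.
(a,b)_5: α=-4, u≡2; β=-4, v≡3 (mod 5); (2|5)=-1, (3|5)=-1; sign (−1)^0·-1^-4·-1^-4 = +1.
(a,b)_37: α=2, u≡1; β=0, v≡25 (mod 37); (1|37)=+1, (25|37)=+1; sign (−1)^0·+1^0·+1^2 = +1.
(a,b)_19: α=-1, u≡1; β=0, v≡14 (mod 19); (1|19)=+1, (14|19)=-1; sign (−1)^0·+1^0·-1^-1 = -1.
(a,b)_3: α=6, u≡1; β=1, v≡1 (mod 3); (1|3)=+1, (1|3)=+1; sign (−1)^0·+1^1·+1^6 = +1.
(a,b)_2: α=-8, β=4; u≡1, v≡3 (mod 8); ε(u)ε(v)=0·1, αω(v)=-8·1, βω(u)=4·0; sum ≡ 0  ⇒  +1.
(a,b)_43: α=1, u≡32; β=0, v≡32 (mod 43); (32|43)=-1, (32|43)=-1; sign (−1)^0·-1^0·-1^1 = -1.
(a,b)_13: α=4, u≡11; β=0, v≡9 (mod 13); (11|13)=-1, (9|13)=+1; sign (−1)^0·-1^0·+1^4 = +1.
(a,b)_∞: sgn(817)=+, sgn(3)=+, so +1.
(a,b)_7: α=-4, u≡5; β=0, v≡3 (mod 7); (5|7)=-1, (3|7)=-1; sign (−1)^0·-1^0·-1^-4 = +1.
|Ram(817, 3)| = 2, even; anisotropic at {19, 43}.

[19, 43]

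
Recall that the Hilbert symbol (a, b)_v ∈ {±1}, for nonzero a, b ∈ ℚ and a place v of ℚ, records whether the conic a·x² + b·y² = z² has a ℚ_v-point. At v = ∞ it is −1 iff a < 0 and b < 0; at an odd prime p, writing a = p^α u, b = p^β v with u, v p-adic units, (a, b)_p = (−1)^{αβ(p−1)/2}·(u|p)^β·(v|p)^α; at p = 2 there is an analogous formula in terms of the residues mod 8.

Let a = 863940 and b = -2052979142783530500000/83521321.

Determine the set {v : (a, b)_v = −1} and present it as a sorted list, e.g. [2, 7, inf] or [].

[5, 17]

Mod squares: a ≡ 1785, b ≡ -2618. Check v ∈ {∞, 2, 3, 5, 7, 11, 13, 17, 19, 37, 41}.
v=3: a=3^1·(≡1), b=3^2·(≡1) mod 3; (1|3)=+1, (1|3)=+1; (−1)^{1·2·1}·(+1)^2·(+1)^1 = +1.
v=13: a=13^0·(≡12), b=13^-2·(≡6) mod 13; (12|13)=+1, (6|13)=-1; (−1)^{0·-2·6}·(+1)^-2·(-1)^0 = +1.
v=37: a=37^0·(≡27), b=37^-2·(≡7) mod 37; (27|37)=+1, (7|37)=+1; (−1)^{0·-2·18}·(+1)^-2·(+1)^0 = +1.
v=41: a=41^0·(≡29), b=41^2·(≡7) mod 41; (29|41)=-1, (7|41)=-1; (−1)^{0·2·20}·(-1)^2·(-1)^0 = +1.
v=5: a=5^1·(≡3), b=5^6·(≡3) mod 5; (3|5)=-1, (3|5)=-1; (−1)^{1·6·2}·(-1)^6·(-1)^1 = -1.
v=2: v_2(a)=2, v_2(b)=5; units ≡ 1, 3 (mod 8); ε·ε+αω+βω = 0·1+2·1+5·0 ≡ 0  ⇒  (a,b)_2 = +1.
v=∞: 1785 > 0 and -2618 < 0  ⇒  (a,b)_∞ = +1.
v=19: a=19^0·(≡10), b=19^-2·(≡9) mod 19; (10|19)=-1, (9|19)=+1; (−1)^{0·-2·9}·(-1)^-2·(+1)^0 = +1.
v=17: a=17^1·(≡7), b=17^3·(≡9) mod 17; (7|17)=-1, (9|17)=+1; (−1)^{1·3·8}·(-1)^3·(+1)^1 = -1.
v=11: a=11^2·(≡1), b=11^5·(≡4) mod 11; (1|11)=+1, (4|11)=+1; (−1)^{2·5·5}·(+1)^5·(+1)^2 = +1.
v=7: a=7^1·(≡3), b=7^3·(≡1) mod 7; (3|7)=-1, (1|7)=+1; (−1)^{1·3·3}·(-1)^3·(+1)^1 = +1.
Ram(1785, -2618) = {5, 17}; no ℚ_5-point on the conic.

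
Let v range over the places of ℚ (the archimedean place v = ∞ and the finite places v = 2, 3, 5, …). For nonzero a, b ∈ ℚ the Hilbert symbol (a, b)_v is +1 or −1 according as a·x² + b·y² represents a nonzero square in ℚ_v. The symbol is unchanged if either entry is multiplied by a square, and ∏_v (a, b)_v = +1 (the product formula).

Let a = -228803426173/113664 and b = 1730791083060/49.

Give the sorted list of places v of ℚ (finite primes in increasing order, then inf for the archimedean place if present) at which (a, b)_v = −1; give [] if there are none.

(a, b) ≡ (-1866243, 48077530085) mod (ℚ^×)²; places V = {2, 3, 5, 7, 13, 17, 23, 29, 31, 37, 41, 43, ∞}.
(a,b)_7: α=2, u≡5; β=-2, v≡4 (mod 7); (5|7)=-1, (4|7)=+1; sign (−1)^0·-1^-2·+1^2 = +1.
(a,b)_43: α=1, u≡30; β=1, v≡5 (mod 43); (30|43)=-1, (5|43)=-1; sign (−1)^1·-1^1·-1^1 = -1.
(a,b)_3: α=-1, u≡2; β=2, v≡2 (mod 3); (2|3)=-1, (2|3)=-1; sign (−1)^0·-1^2·-1^-1 = -1.
(a,b)_∞: sgn(-1866243)=−, sgn(48077530085)=+, so +1.
(a,b)_2: α=-10, β=2; u≡5, v≡5 (mod 8); ε(u)ε(v)=0·0, αω(v)=-10·1, βω(u)=2·1; sum ≡ 0  ⇒  +1.
(a,b)_23: α=1, u≡16; β=1, v≡9 (mod 23); (16|23)=+1, (9|23)=+1; sign (−1)^1·+1^1·+1^1 = -1.
(a,b)_41: α=0, u≡10; β=1, v≡13 (mod 41); (10|41)=+1, (13|41)=-1; sign (−1)^0·+1^1·-1^0 = +1.
(a,b)_29: α=0, u≡6; β=1, v≡24 (mod 29); (6|29)=+1, (24|29)=+1; sign (−1)^0·+1^1·+1^0 = +1.
(a,b)_31: α=2, u≡14; β=0, v≡16 (mod 31); (14|31)=+1, (16|31)=+1; sign (−1)^0·+1^0·+1^2 = +1.
(a,b)_17: α=3, u≡10; β=1, v≡7 (mod 17); (10|17)=-1, (7|17)=-1; sign (−1)^0·-1^1·-1^3 = +1.
(a,b)_13: α=0, u≡11; β=1, v≡7 (mod 13); (11|13)=-1, (7|13)=-1; sign (−1)^0·-1^1·-1^0 = -1.
(a,b)_37: α=-1, u≡35; β=1, v≡10 (mod 37); (35|37)=-1, (10|37)=+1; sign (−1)^0·-1^1·+1^-1 = -1.
(a,b)_5: α=0, u≡3; β=1, v≡3 (mod 5); (3|5)=-1, (3|5)=-1; sign (−1)^0·-1^1·-1^0 = -1.
Ram(-1866243, 48077530085) = {3, 5, 13, 23, 37, 43}; no ℚ_3-point on the conic.

[3, 5, 13, 23, 37, 43]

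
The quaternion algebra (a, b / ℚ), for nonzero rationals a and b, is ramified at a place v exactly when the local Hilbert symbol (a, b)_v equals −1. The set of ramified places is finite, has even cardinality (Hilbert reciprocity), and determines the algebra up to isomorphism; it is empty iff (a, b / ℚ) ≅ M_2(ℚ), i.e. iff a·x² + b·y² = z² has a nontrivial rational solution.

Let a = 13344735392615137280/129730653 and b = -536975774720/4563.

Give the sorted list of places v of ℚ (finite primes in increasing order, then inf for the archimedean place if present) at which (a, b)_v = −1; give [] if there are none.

[3, 7, 11, 13]

(a, b) ≡ (10010, -15) mod (ℚ^×)²; places V = {2, 3, 5, 7, 11, 13, 19, 37, ∞}.
(a,b)_5: α=1, u≡2; β=1, v≡2 (mod 5); (2|5)=-1, (2|5)=-1; sign (−1)^0·-1^1·-1^1 = +1.
(a,b)_2: α=15, β=10; u≡5, v≡1 (mod 8); ε(u)ε(v)=0·0, αω(v)=15·0, βω(u)=10·1; sum ≡ 0  ⇒  +1.
(a,b)_7: α=3, u≡4; β=4, v≡3 (mod 7); (4|7)=+1, (3|7)=-1; sign (−1)^0·+1^4·-1^3 = -1.
(a,b)_37: α=2, u≡19; β=0, v≡24 (mod 37); (19|37)=-1, (24|37)=-1; sign (−1)^0·-1^0·-1^2 = +1.
(a,b)_∞: sgn(10010)=+, sgn(-15)=−, so +1.
(a,b)_3: α=-10, u≡2; β=-3, v≡1 (mod 3); (2|3)=-1, (1|3)=+1; sign (−1)^0·-1^-3·+1^-10 = -1.
(a,b)_13: α=-3, u≡1; β=-2, v≡5 (mod 13); (1|13)=+1, (5|13)=-1; sign (−1)^0·+1^-2·-1^-3 = -1.
(a,b)_11: α=3, u≡8; β=2, v≡7 (mod 11); (8|11)=-1, (7|11)=-1; sign (−1)^0·-1^2·-1^3 = -1.
(a,b)_19: α=4, u≡11; β=2, v≡5 (mod 19); (11|19)=+1, (5|19)=+1; sign (−1)^0·+1^2·+1^4 = +1.
Ram(10010, -15) = {3, 7, 11, 13}; no ℚ_3-point on the conic.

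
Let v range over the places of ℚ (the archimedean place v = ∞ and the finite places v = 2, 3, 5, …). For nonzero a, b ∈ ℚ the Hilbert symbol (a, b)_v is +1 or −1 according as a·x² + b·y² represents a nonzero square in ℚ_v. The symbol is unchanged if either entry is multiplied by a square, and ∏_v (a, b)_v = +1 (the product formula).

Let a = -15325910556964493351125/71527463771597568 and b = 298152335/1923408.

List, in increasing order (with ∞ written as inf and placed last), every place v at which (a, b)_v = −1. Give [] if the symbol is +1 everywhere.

[5, 29, 37, 41]

Mod squares: a ≡ -66215, b ≡ 123395. Check v ∈ {∞, 2, 3, 5, 7, 13, 17, 19, 23, 29, 37, 41}.
v=7: a=7^-4·(≡6), b=7^0·(≡3) mod 7; (6|7)=-1, (3|7)=-1; (−1)^{-4·0·3}·(-1)^0·(-1)^-4 = +1.
v=3: a=3^-6·(≡1), b=3^-2·(≡2) mod 3; (1|3)=+1, (2|3)=-1; (−1)^{-6·-2·1}·(+1)^-2·(-1)^-6 = +1.
v=23: a=23^6·(≡4), b=23^3·(≡1) mod 23; (4|23)=+1, (1|23)=+1; (−1)^{6·3·11}·(+1)^3·(+1)^6 = +1.
v=5: a=5^3·(≡2), b=5^1·(≡4) mod 5; (2|5)=-1, (4|5)=+1; (−1)^{3·1·2}·(-1)^1·(+1)^3 = -1.
v=∞: -66215 < 0 and 123395 > 0  ⇒  (a,b)_∞ = +1.
v=37: a=37^-2·(≡13), b=37^-1·(≡29) mod 37; (13|37)=-1, (29|37)=-1; (−1)^{-2·-1·18}·(-1)^-1·(-1)^-2 = -1.
v=13: a=13^4·(≡8), b=13^2·(≡4) mod 13; (8|13)=-1, (4|13)=+1; (−1)^{4·2·6}·(-1)^2·(+1)^4 = +1.
v=19: a=19^-3·(≡6), b=19^-2·(≡17) mod 19; (6|19)=+1, (17|19)=+1; (−1)^{-3·-2·9}·(+1)^-2·(+1)^-3 = +1.
v=41: a=41^1·(≡23), b=41^0·(≡3) mod 41; (23|41)=+1, (3|41)=-1; (−1)^{1·0·20}·(+1)^0·(-1)^1 = -1.
v=29: a=29^4·(≡15), b=29^1·(≡15) mod 29; (15|29)=-1, (15|29)=-1; (−1)^{4·1·14}·(-1)^1·(-1)^4 = -1.
v=17: a=17^-1·(≡9), b=17^0·(≡1) mod 17; (9|17)=+1, (1|17)=+1; (−1)^{-1·0·8}·(+1)^0·(+1)^-1 = +1.
v=2: v_2(a)=-8, v_2(b)=-4; units ≡ 1, 3 (mod 8); ε·ε+αω+βω = 0·1+-8·1+-4·0 ≡ 0  ⇒  (a,b)_2 = +1.
Ram(-66215, 123395) = {5, 29, 37, 41}; no ℚ_5-point on the conic.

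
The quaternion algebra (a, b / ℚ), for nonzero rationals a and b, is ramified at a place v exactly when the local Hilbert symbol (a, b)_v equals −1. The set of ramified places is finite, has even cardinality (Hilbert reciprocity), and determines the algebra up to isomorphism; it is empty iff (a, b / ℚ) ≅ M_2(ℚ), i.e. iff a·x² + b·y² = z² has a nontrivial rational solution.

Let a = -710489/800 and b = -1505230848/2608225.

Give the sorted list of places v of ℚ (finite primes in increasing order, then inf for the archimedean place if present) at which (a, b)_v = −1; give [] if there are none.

[11, 31, 43, inf]

Mod squares: a ≡ -1420978, b ≡ -638. Check v ∈ {∞, 2, 3, 5, 11, 13, 17, 19, 29, 31, 41, 43}.
v=5: a=5^-2·(≡3), b=5^-2·(≡3) mod 5; (3|5)=-1, (3|5)=-1; (−1)^{-2·-2·2}·(-1)^-2·(-1)^-2 = +1.
v=19: a=19^0·(≡8), b=19^-2·(≡3) mod 19; (8|19)=-1, (3|19)=-1; (−1)^{0·-2·9}·(-1)^-2·(-1)^0 = +1.
v=3: a=3^0·(≡2), b=3^2·(≡1) mod 3; (2|3)=-1, (1|3)=+1; (−1)^{0·2·1}·(-1)^2·(+1)^0 = +1.
v=41: a=41^1·(≡28), b=41^0·(≡2) mod 41; (28|41)=-1, (2|41)=+1; (−1)^{1·0·20}·(-1)^0·(+1)^1 = +1.
v=13: a=13^1·(≡11), b=13^0·(≡1) mod 13; (11|13)=-1, (1|13)=+1; (−1)^{1·0·6}·(-1)^0·(+1)^1 = +1.
v=2: v_2(a)=-5, v_2(b)=19; units ≡ 7, 1 (mod 8); ε·ε+αω+βω = 1·0+-5·0+19·0 ≡ 0  ⇒  (a,b)_2 = +1.
v=11: a=11^0·(≡7), b=11^1·(≡10) mod 11; (7|11)=-1, (10|11)=-1; (−1)^{0·1·5}·(-1)^1·(-1)^0 = -1.
v=∞: -1420978 < 0 and -638 < 0  ⇒  (a,b)_∞ = -1.
v=31: a=31^1·(≡12), b=31^0·(≡11) mod 31; (12|31)=-1, (11|31)=-1; (−1)^{1·0·15}·(-1)^0·(-1)^1 = -1.
v=43: a=43^1·(≡31), b=43^0·(≡34) mod 43; (31|43)=+1, (34|43)=-1; (−1)^{1·0·21}·(+1)^0·(-1)^1 = -1.
v=17: a=17^0·(≡9), b=17^-2·(≡9) mod 17; (9|17)=+1, (9|17)=+1; (−1)^{0·-2·8}·(+1)^-2·(+1)^0 = +1.
v=29: a=29^0·(≡16), b=29^1·(≡23) mod 29; (16|29)=+1, (23|29)=+1; (−1)^{0·1·14}·(+1)^1·(+1)^0 = +1.
|Ram(-1420978, -638)| = 4, even; anisotropic at {11, 31, 43, ∞}.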